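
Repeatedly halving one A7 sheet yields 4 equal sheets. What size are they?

4 = 2^2, so 2 halving steps.
A7 → A8 → … → A9 after 2 steps.

A9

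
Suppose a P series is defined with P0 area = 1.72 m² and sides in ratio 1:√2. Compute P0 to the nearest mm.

1103 × 1560 mm

Let the short side be w mm. Then w · w√2 = 1.72 m² = 1,720,000 mm².
w² = 1,720,000/√2, so w ≈ 1102.8 mm; long side = w√2 ≈ 1559.6 mm.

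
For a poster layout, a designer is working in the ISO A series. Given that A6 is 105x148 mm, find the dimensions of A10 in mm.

26 × 37 mm

A7: ⌊148/2⌋ × 105 = 74 × 105 mm
A8: ⌊105/2⌋ × 74 = 52 × 74 mm
A9: ⌊74/2⌋ × 52 = 37 × 52 mm
A10: ⌊52/2⌋ × 37 = 26 × 37 mm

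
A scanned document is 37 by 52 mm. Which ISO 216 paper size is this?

A9 (37 × 52 mm)

Aspect ratio 52/37 ≈ 1.405 — close to the ISO √2 ≈ 1.414.
In the A-series (A0 area = 1 m²): A9 = 37 × 52 mm.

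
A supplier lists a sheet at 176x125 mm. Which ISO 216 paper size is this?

Aspect ratio 176/125 ≈ 1.408 — close to the ISO √2 ≈ 1.414.
In the B-series (B0 = 1000 × 1414 mm): B6 = 125 × 176 mm.

B6 (125 × 176 mm)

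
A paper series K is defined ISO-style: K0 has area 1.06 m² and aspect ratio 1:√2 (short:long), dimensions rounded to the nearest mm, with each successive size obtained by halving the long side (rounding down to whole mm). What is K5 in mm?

Let K0's short side be w mm. w · w√2 = 1.06 m² = 1,060,000 mm², so w ≈ 865.8 mm and w√2 ≈ 1224.4 mm → K0 = 866 × 1224 mm.
K1: ⌊1224/2⌋ × 866 = 612 × 866 mm
K2: ⌊866/2⌋ × 612 = 433 × 612 mm
K3: ⌊612/2⌋ × 433 = 306 × 433 mm
K4: ⌊433/2⌋ × 306 = 216 × 306 mm
K5: ⌊306/2⌋ × 216 = 153 × 216 mm

153 × 216 mm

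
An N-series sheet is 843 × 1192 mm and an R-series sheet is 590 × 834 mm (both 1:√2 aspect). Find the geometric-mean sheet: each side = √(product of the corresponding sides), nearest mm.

Short side: √(843 · 590) = √497370 ≈ 705.2 → 705 mm
Long side: √(1192 · 834) = √994128 ≈ 997.1 → 997 mm

705 × 997 mm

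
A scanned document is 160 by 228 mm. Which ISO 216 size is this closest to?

Aspect ratio 228/160 ≈ 1.425 — close to the ISO √2 ≈ 1.414.
In the C-series (envelope sizes, between A and B): C5 = 162 × 229 mm.
Off by 3 mm total — nearest standard size.

C5 (162 × 229 mm)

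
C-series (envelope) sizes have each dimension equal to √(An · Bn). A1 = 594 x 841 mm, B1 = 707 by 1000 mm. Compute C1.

648 × 917 mm

Short side: √(594 · 707) = √419958 ≈ 648.0 → 648 mm
Long side: √(841 · 1000) = √841000 ≈ 917.1 → 917 mm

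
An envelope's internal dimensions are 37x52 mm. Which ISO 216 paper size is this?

Aspect ratio 52/37 ≈ 1.405 — close to the ISO √2 ≈ 1.414.
In the A-series (A0 area = 1 m²): A9 = 37 × 52 mm.

A9 (37 × 52 mm)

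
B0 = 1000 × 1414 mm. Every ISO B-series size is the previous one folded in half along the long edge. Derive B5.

B1: ⌊1414/2⌋ × 1000 = 707 × 1000 mm
B2: ⌊1000/2⌋ × 707 = 500 × 707 mm
B3: ⌊707/2⌋ × 500 = 353 × 500 mm
B4: ⌊500/2⌋ × 353 = 250 × 353 mm
B5: ⌊353/2⌋ × 250 = 176 × 250 mm

176 × 250 mm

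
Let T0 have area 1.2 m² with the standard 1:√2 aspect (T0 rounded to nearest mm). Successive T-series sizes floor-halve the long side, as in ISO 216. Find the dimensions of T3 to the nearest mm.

325 × 460 mm

Let T0's short side be w mm. w · w√2 = 1.2 m² = 1,200,000 mm², so w ≈ 921.2 mm and w√2 ≈ 1302.7 mm → T0 = 921 × 1303 mm.
T1: ⌊1303/2⌋ × 921 = 651 × 921 mm
T2: ⌊921/2⌋ × 651 = 460 × 651 mm
T3: ⌊651/2⌋ × 460 = 325 × 460 mm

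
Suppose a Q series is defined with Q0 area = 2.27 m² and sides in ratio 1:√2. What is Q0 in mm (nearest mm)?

1267 × 1792 mm

Let the short side be w mm. Then w · w√2 = 2.27 m² = 2,270,000 mm².
w² = 2,270,000/√2, so w ≈ 1266.9 mm; long side = w√2 ≈ 1791.7 mm.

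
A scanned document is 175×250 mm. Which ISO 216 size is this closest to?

B5 (176 × 250 mm)

Aspect ratio 250/175 ≈ 1.429 — close to the ISO √2 ≈ 1.414.
In the B-series (B0 = 1000 × 1414 mm): B5 = 176 × 250 mm.
Off by 1 mm total — nearest standard size.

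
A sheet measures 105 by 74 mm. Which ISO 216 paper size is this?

A7 (74 × 105 mm)

Aspect ratio 105/74 ≈ 1.419 — close to the ISO √2 ≈ 1.414.
In the A-series (A0 area = 1 m²): A7 = 74 × 105 mm.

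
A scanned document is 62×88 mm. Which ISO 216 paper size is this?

B8 (62 × 88 mm)

Aspect ratio 88/62 ≈ 1.419 — close to the ISO √2 ≈ 1.414.
In the B-series (B0 = 1000 × 1414 mm): B8 = 62 × 88 mm.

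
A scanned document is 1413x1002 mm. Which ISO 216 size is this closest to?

B0 (1000 × 1414 mm)

Aspect ratio 1413/1002 ≈ 1.410 — close to the ISO √2 ≈ 1.414.
In the B-series (B0 = 1000 × 1414 mm): B0 = 1000 × 1414 mm.
Off by 3 mm total — nearest standard size.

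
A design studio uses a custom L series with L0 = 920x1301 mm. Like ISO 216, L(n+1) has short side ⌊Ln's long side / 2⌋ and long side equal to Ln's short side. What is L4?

L1: ⌊1301/2⌋ × 920 = 650 × 920 mm
L2: ⌊920/2⌋ × 650 = 460 × 650 mm
L3: ⌊650/2⌋ × 460 = 325 × 460 mm
L4: ⌊460/2⌋ × 325 = 230 × 325 mm

230 × 325 mm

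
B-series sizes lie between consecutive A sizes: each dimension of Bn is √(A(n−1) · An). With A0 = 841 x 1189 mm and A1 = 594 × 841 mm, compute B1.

Short side: √(841 · 594) = √499554 ≈ 706.8 → 707 mm
Long side: √(1189 · 841) = √999949 ≈ 1000.0 → 1000 mm

707 × 1000 mm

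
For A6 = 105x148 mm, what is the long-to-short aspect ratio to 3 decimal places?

148 / 105 = 1.410
ISO 216 targets √2 ≈ 1.414; the -0.005 deviation is from mm rounding.

1.410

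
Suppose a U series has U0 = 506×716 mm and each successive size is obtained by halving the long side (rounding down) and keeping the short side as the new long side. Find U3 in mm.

179 × 253 mm

U1: ⌊716/2⌋ × 506 = 358 × 506 mm
U2: ⌊506/2⌋ × 358 = 253 × 358 mm
U3: ⌊358/2⌋ × 253 = 179 × 253 mm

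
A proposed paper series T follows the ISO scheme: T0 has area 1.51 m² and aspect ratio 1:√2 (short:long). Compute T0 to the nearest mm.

Let the short side be w mm. Then w · w√2 = 1.51 m² = 1,510,000 mm².
w² = 1,510,000/√2, so w ≈ 1033.3 mm; long side = w√2 ≈ 1461.3 mm.

1033 × 1461 mm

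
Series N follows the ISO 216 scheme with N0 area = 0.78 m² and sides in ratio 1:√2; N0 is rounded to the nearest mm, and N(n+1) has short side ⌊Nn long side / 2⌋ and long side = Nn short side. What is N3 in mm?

262 × 371 mm

Let N0's short side be w mm. w · w√2 = 0.78 m² = 780,000 mm², so w ≈ 742.7 mm and w√2 ≈ 1050.3 mm → N0 = 743 × 1050 mm.
N1: ⌊1050/2⌋ × 743 = 525 × 743 mm
N2: ⌊743/2⌋ × 525 = 371 × 525 mm
N3: ⌊525/2⌋ × 371 = 262 × 371 mm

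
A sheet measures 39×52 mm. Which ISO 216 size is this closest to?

A9 (37 × 52 mm)

Aspect ratio 52/39 ≈ 1.333 (ISO target is √2 ≈ 1.414).
In the A-series (A0 area = 1 m²): A9 = 37 × 52 mm.
Off by 2 mm total — nearest standard size.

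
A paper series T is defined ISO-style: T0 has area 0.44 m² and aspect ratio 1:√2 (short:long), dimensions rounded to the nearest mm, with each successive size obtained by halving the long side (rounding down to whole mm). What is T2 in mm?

279 × 394 mm

Let T0's short side be w mm. w · w√2 = 0.44 m² = 440,000 mm², so w ≈ 557.8 mm and w√2 ≈ 788.8 mm → T0 = 558 × 789 mm.
T1: ⌊789/2⌋ × 558 = 394 × 558 mm
T2: ⌊558/2⌋ × 394 = 279 × 394 mm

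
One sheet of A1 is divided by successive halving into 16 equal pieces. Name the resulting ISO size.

16 = 2^4, so 4 halving steps.
A1 → A2 → … → A5 after 4 steps.

A5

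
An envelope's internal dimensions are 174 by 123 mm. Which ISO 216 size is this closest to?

B6 (125 × 176 mm)

Aspect ratio 174/123 ≈ 1.415 — close to the ISO √2 ≈ 1.414.
In the B-series (B0 = 1000 × 1414 mm): B6 = 125 × 176 mm.
Off by 4 mm total — nearest standard size.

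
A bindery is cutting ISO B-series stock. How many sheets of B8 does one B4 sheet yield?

16

Each ISO step halves the sheet: 1 × B4 → 2 × B5 → 4 × B6 → 8 × B7 → …
From B4 to B8 is 4 halving steps: 2^4 = 16.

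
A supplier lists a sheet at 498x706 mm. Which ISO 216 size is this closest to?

B2 (500 × 707 mm)

Aspect ratio 706/498 ≈ 1.418 — close to the ISO √2 ≈ 1.414.
In the B-series (B0 = 1000 × 1414 mm): B2 = 500 × 707 mm.
Off by 3 mm total — nearest standard size.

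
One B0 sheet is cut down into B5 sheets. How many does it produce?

Each ISO step halves the sheet: 1 × B0 → 2 × B1 → 4 × B2 → 8 × B3 → …
From B0 to B5 is 5 halving steps: 2^5 = 32.

32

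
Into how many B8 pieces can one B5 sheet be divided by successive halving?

8

Each ISO step halves the sheet: 1 × B5 → 2 × B6 → 4 × B7 → 8 × B8
From B5 to B8 is 3 halving steps: 2^3 = 8.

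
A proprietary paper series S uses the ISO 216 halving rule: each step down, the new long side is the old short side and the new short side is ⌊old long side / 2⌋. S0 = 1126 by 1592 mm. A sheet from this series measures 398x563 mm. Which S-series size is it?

S0: 1126 × 1592 mm
S1: 796 × 1126 mm
S2: 563 × 796 mm
S3: 398 × 563 mm
S4: 281 × 398 mm
→ matches S3.

S3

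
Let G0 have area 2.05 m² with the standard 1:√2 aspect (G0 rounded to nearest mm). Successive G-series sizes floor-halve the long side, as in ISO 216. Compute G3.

Let G0's short side be w mm. w · w√2 = 2.05 m² = 2,050,000 mm², so w ≈ 1204.0 mm and w√2 ≈ 1702.7 mm → G0 = 1204 × 1703 mm.
G1: ⌊1703/2⌋ × 1204 = 851 × 1204 mm
G2: ⌊1204/2⌋ × 851 = 602 × 851 mm
G3: ⌊851/2⌋ × 602 = 425 × 602 mm

425 × 602 mm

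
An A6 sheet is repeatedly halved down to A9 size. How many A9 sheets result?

8

Each ISO step halves the sheet: 1 × A6 → 2 × A7 → 4 × A8 → 8 × A9
From A6 to A9 is 3 halving steps: 2^3 = 8.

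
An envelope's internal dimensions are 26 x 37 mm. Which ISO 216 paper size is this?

Aspect ratio 37/26 ≈ 1.423 — close to the ISO √2 ≈ 1.414.
In the A-series (A0 area = 1 m²): A10 = 26 × 37 mm.

A10 (26 × 37 mm)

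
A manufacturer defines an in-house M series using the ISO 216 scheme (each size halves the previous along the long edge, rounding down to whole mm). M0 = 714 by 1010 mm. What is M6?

M1: ⌊1010/2⌋ × 714 = 505 × 714 mm
M2: ⌊714/2⌋ × 505 = 357 × 505 mm
M3: ⌊505/2⌋ × 357 = 252 × 357 mm
M4: ⌊357/2⌋ × 252 = 178 × 252 mm
M5: ⌊252/2⌋ × 178 = 126 × 178 mm
M6: ⌊178/2⌋ × 126 = 89 × 126 mm

89 × 126 mm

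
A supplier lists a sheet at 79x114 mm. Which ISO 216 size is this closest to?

Aspect ratio 114/79 ≈ 1.443 (ISO target is √2 ≈ 1.414).
In the C-series (envelope sizes, between A and B): C7 = 81 × 114 mm.
Off by 2 mm total — nearest standard size.

C7 (81 × 114 mm)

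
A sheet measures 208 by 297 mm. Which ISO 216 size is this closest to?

A4 (210 × 297 mm)

Aspect ratio 297/208 ≈ 1.428 — close to the ISO √2 ≈ 1.414.
In the A-series (A0 area = 1 m²): A4 = 210 × 297 mm.
Off by 2 mm total — nearest standard size.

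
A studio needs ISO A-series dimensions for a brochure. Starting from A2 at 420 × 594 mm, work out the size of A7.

74 × 105 mm

A3: ⌊594/2⌋ × 420 = 297 × 420 mm
A4: ⌊420/2⌋ × 297 = 210 × 297 mm
A5: ⌊297/2⌋ × 210 = 148 × 210 mm
A6: ⌊210/2⌋ × 148 = 105 × 148 mm
A7: ⌊148/2⌋ × 105 = 74 × 105 mm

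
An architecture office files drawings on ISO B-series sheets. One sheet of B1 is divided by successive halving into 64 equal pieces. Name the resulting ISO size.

64 = 2^6, so 6 halving steps.
B1 → B2 → … → B7 after 6 steps.

B7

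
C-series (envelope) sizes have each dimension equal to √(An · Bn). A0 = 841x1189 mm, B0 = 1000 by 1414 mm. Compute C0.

917 × 1297 mm

Short side: √(841 · 1000) = √841000 ≈ 917.1 → 917 mm
Long side: √(1189 · 1414) = √1681246 ≈ 1296.6 → 1297 mm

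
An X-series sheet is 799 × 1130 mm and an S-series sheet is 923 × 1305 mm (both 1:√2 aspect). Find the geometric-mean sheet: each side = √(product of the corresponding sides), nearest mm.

Short side: √(799 · 923) = √737477 ≈ 858.8 → 859 mm
Long side: √(1130 · 1305) = √1474650 ≈ 1214.4 → 1214 mm

859 × 1214 mm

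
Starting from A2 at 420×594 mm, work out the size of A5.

148 × 210 mm

A3: ⌊594/2⌋ × 420 = 297 × 420 mm
A4: ⌊420/2⌋ × 297 = 210 × 297 mm
A5: ⌊297/2⌋ × 210 = 148 × 210 mm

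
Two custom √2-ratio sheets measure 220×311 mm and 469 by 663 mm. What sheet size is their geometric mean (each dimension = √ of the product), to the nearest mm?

Short side: √(220 · 469) = √103180 ≈ 321.2 → 321 mm
Long side: √(311 · 663) = √206193 ≈ 454.1 → 454 mm

321 × 454 mm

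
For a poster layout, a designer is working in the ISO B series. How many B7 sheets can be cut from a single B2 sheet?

Each ISO step halves the sheet: 1 × B2 → 2 × B3 → 4 × B4 → 8 × B5 → …
From B2 to B7 is 5 halving steps: 2^5 = 32.

32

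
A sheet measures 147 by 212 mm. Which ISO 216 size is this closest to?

Aspect ratio 212/147 ≈ 1.442 (ISO target is √2 ≈ 1.414).
In the A-series (A0 area = 1 m²): A5 = 148 × 210 mm.
Off by 3 mm total — nearest standard size.

A5 (148 × 210 mm)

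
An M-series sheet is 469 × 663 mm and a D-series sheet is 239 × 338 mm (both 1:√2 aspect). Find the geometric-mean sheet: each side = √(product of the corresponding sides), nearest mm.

335 × 473 mm

Short side: √(469 · 239) = √112091 ≈ 334.8 → 335 mm
Long side: √(663 · 338) = √224094 ≈ 473.4 → 473 mm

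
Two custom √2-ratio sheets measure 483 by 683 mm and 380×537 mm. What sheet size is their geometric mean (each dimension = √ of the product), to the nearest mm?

428 × 606 mm

Short side: √(483 · 380) = √183540 ≈ 428.4 → 428 mm
Long side: √(683 · 537) = √366771 ≈ 605.6 → 606 mm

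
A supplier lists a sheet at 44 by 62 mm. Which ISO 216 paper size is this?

Aspect ratio 62/44 ≈ 1.409 — close to the ISO √2 ≈ 1.414.
In the B-series (B0 = 1000 × 1414 mm): B9 = 44 × 62 mm.

B9 (44 × 62 mm)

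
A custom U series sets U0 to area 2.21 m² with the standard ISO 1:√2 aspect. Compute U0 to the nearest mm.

Let the short side be w mm. Then w · w√2 = 2.21 m² = 2,210,000 mm².
w² = 2,210,000/√2, so w ≈ 1250.1 mm; long side = w√2 ≈ 1767.9 mm.

1250 × 1768 mm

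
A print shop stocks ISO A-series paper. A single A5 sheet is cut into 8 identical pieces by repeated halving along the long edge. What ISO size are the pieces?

A8

8 = 2^3, so 3 halving steps.
A5 → A6 → … → A8 after 3 steps.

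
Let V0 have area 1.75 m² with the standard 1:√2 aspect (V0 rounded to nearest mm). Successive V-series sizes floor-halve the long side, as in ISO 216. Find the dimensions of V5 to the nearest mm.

196 × 278 mm

Let V0's short side be w mm. w · w√2 = 1.75 m² = 1,750,000 mm², so w ≈ 1112.4 mm and w√2 ≈ 1573.2 mm → V0 = 1112 × 1573 mm.
V1: ⌊1573/2⌋ × 1112 = 786 × 1112 mm
V2: ⌊1112/2⌋ × 786 = 556 × 786 mm
V3: ⌊786/2⌋ × 556 = 393 × 556 mm
V4: ⌊556/2⌋ × 393 = 278 × 393 mm
V5: ⌊393/2⌋ × 278 = 196 × 278 mm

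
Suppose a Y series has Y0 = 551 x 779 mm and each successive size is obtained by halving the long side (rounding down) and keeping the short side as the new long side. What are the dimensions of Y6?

68 × 97 mm

Y1: ⌊779/2⌋ × 551 = 389 × 551 mm
Y2: ⌊551/2⌋ × 389 = 275 × 389 mm
Y3: ⌊389/2⌋ × 275 = 194 × 275 mm
Y4: ⌊275/2⌋ × 194 = 137 × 194 mm
Y5: ⌊194/2⌋ × 137 = 97 × 137 mm
Y6: ⌊137/2⌋ × 97 = 68 × 97 mm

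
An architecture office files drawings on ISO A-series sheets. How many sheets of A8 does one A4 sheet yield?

Each ISO step halves the sheet: 1 × A4 → 2 × A5 → 4 × A6 → 8 × A7 → …
From A4 to A8 is 4 halving steps: 2^4 = 16.

16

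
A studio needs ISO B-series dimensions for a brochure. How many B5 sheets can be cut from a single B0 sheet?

B0 = 1000 × 1414 mm; B5 = 176 × 250 mm.
Each halving step doubles the count; 5 steps from B0 to B5.
2^5 = 32.

32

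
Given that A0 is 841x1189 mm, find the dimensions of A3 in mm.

297 × 420 mm

A1: ⌊1189/2⌋ × 841 = 594 × 841 mm
A2: ⌊841/2⌋ × 594 = 420 × 594 mm
A3: ⌊594/2⌋ × 420 = 297 × 420 mm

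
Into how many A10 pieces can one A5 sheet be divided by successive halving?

32

A5 = 148 × 210 mm; A10 = 26 × 37 mm.
Each halving step doubles the count; 5 steps from A5 to A10.
2^5 = 32.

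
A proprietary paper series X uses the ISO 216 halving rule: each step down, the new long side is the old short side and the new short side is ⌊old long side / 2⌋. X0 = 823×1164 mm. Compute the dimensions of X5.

145 × 205 mm

X1: ⌊1164/2⌋ × 823 = 582 × 823 mm
X2: ⌊823/2⌋ × 582 = 411 × 582 mm
X3: ⌊582/2⌋ × 411 = 291 × 411 mm
X4: ⌊411/2⌋ × 291 = 205 × 291 mm
X5: ⌊291/2⌋ × 205 = 145 × 205 mm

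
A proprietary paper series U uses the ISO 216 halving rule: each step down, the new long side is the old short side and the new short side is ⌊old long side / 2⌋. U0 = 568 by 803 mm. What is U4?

142 × 200 mm

U1 = 401 × 568 mm (from U0 by 1 halving).
U2: ⌊568/2⌋ × 401 = 284 × 401 mm
U3: ⌊401/2⌋ × 284 = 200 × 284 mm
U4: ⌊284/2⌋ × 200 = 142 × 200 mm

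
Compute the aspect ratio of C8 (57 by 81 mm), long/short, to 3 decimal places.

81 / 57 = 1.421
ISO 216 targets √2 ≈ 1.414; the +0.007 deviation is from mm rounding.

1.421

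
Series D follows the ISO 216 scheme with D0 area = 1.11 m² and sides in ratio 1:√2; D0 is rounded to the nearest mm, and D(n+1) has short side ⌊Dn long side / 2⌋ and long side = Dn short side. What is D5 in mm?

156 × 221 mm

Let D0's short side be w mm. w · w√2 = 1.11 m² = 1,110,000 mm², so w ≈ 885.9 mm and w√2 ≈ 1252.9 mm → D0 = 886 × 1253 mm.
D1: ⌊1253/2⌋ × 886 = 626 × 886 mm
D2: ⌊886/2⌋ × 626 = 443 × 626 mm
D3: ⌊626/2⌋ × 443 = 313 × 443 mm
D4: ⌊443/2⌋ × 313 = 221 × 313 mm
D5: ⌊313/2⌋ × 221 = 156 × 221 mm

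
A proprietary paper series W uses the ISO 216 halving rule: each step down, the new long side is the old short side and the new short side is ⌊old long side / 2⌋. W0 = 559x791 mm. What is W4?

W1: ⌊791/2⌋ × 559 = 395 × 559 mm
W2: ⌊559/2⌋ × 395 = 279 × 395 mm
W3: ⌊395/2⌋ × 279 = 197 × 279 mm
W4: ⌊279/2⌋ × 197 = 139 × 197 mm

139 × 197 mm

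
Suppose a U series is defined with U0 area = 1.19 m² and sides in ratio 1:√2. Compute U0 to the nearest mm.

Let the short side be w mm. Then w · w√2 = 1.19 m² = 1,190,000 mm².
w² = 1,190,000/√2, so w ≈ 917.3 mm; long side = w√2 ≈ 1297.3 mm.

917 × 1297 mm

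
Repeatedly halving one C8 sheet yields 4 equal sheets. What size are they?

4 = 2^2, so 2 halving steps.
C8 → C9 → … → C10 after 2 steps.

C10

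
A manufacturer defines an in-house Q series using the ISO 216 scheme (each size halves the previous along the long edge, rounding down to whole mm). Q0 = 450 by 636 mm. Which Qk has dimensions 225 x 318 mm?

Q2

Q0: 450 × 636 mm
Q1: 318 × 450 mm
Q2: 225 × 318 mm
Q3: 159 × 225 mm
→ matches Q2.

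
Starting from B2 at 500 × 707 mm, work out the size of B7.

88 × 125 mm

B3: ⌊707/2⌋ × 500 = 353 × 500 mm
B4: ⌊500/2⌋ × 353 = 250 × 353 mm
B5: ⌊353/2⌋ × 250 = 176 × 250 mm
B6: ⌊250/2⌋ × 176 = 125 × 176 mm
B7: ⌊176/2⌋ × 125 = 88 × 125 mm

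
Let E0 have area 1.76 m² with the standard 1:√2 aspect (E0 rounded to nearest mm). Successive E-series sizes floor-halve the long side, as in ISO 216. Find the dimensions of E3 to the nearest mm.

394 × 558 mm

Let E0's short side be w mm. w · w√2 = 1.76 m² = 1,760,000 mm², so w ≈ 1115.6 mm and w√2 ≈ 1577.7 mm → E0 = 1116 × 1578 mm.
E1: ⌊1578/2⌋ × 1116 = 789 × 1116 mm
E2: ⌊1116/2⌋ × 789 = 558 × 789 mm
E3: ⌊789/2⌋ × 558 = 394 × 558 mm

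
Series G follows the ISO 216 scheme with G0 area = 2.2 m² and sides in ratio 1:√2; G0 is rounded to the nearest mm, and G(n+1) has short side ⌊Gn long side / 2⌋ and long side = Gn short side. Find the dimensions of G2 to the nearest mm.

623 × 882 mm

Let G0's short side be w mm. w · w√2 = 2.2 m² = 2,200,000 mm², so w ≈ 1247.3 mm and w√2 ≈ 1763.9 mm → G0 = 1247 × 1764 mm.
G1: ⌊1764/2⌋ × 1247 = 882 × 1247 mm
G2: ⌊1247/2⌋ × 882 = 623 × 882 mm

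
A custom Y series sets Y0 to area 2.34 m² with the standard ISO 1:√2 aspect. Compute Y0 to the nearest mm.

1286 × 1819 mm

Let the short side be w mm. Then w · w√2 = 2.34 m² = 2,340,000 mm².
w² = 2,340,000/√2, so w ≈ 1286.3 mm; long side = w√2 ≈ 1819.1 mm.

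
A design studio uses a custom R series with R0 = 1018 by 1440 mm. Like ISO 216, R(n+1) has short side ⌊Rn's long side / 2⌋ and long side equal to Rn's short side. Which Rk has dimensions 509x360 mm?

R3

R0: 1018 × 1440 mm
R1: 720 × 1018 mm
R2: 509 × 720 mm
R3: 360 × 509 mm
R4: 254 × 360 mm
→ matches R3.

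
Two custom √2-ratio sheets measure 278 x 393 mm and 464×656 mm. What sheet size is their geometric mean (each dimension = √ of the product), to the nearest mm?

359 × 508 mm

Short side: √(278 · 464) = √128992 ≈ 359.2 → 359 mm
Long side: √(393 · 656) = √257808 ≈ 507.7 → 508 mm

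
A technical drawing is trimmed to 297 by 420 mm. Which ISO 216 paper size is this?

Aspect ratio 420/297 ≈ 1.414 — close to the ISO √2 ≈ 1.414.
In the A-series (A0 area = 1 m²): A3 = 297 × 420 mm.

A3 (297 × 420 mm)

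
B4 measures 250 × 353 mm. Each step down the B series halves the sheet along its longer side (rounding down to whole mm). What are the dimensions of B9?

44 × 62 mm

B5: ⌊353/2⌋ × 250 = 176 × 250 mm
B6: ⌊250/2⌋ × 176 = 125 × 176 mm
B7: ⌊176/2⌋ × 125 = 88 × 125 mm
B8: ⌊125/2⌋ × 88 = 62 × 88 mm
B9: ⌊88/2⌋ × 62 = 44 × 62 mm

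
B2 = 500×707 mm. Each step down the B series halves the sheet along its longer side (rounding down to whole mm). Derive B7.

B3: ⌊707/2⌋ × 500 = 353 × 500 mm
B4: ⌊500/2⌋ × 353 = 250 × 353 mm
B5: ⌊353/2⌋ × 250 = 176 × 250 mm
B6: ⌊250/2⌋ × 176 = 125 × 176 mm
B7: ⌊176/2⌋ × 125 = 88 × 125 mm

88 × 125 mm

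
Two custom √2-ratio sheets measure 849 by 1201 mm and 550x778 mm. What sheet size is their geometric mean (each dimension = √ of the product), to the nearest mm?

Short side: √(849 · 550) = √466950 ≈ 683.3 → 683 mm
Long side: √(1201 · 778) = √934378 ≈ 966.6 → 967 mm

683 × 967 mm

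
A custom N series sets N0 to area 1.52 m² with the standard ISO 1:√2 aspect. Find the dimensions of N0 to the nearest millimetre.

Let the short side be w mm. Then w · w√2 = 1.52 m² = 1,520,000 mm².
w² = 1,520,000/√2, so w ≈ 1036.7 mm; long side = w√2 ≈ 1466.2 mm.

1037 × 1466 mm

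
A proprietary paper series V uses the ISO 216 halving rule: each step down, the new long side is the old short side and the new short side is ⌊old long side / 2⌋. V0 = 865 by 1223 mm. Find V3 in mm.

305 × 432 mm

V1 = 611 × 865 mm (from V0 by 1 halving).
V2: ⌊865/2⌋ × 611 = 432 × 611 mm
V3: ⌊611/2⌋ × 432 = 305 × 432 mm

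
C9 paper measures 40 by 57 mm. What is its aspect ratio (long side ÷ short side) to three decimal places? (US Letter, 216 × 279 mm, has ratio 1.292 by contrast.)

1.425

57 / 40 = 1.425
ISO 216 targets √2 ≈ 1.414; the +0.011 deviation is from mm rounding.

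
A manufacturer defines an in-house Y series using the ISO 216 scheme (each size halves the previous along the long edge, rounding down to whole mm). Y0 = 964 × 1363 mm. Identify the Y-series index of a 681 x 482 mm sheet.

Y2

Y0: 964 × 1363 mm
Y1: 681 × 964 mm
Y2: 482 × 681 mm
Y3: 340 × 482 mm
→ matches Y2.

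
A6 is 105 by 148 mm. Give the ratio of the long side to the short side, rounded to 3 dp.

1.410

148 / 105 = 1.410
ISO 216 targets √2 ≈ 1.414; the -0.005 deviation is from mm rounding.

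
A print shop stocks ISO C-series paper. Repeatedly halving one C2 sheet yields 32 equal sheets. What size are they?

C7

32 = 2^5, so 5 halving steps.
C2 → C3 → … → C7 after 5 steps.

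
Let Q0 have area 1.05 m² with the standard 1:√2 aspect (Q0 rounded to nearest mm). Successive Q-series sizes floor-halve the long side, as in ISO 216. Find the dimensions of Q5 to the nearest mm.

152 × 215 mm

Let Q0's short side be w mm. w · w√2 = 1.05 m² = 1,050,000 mm², so w ≈ 861.7 mm and w√2 ≈ 1218.6 mm → Q0 = 862 × 1219 mm.
Q1: ⌊1219/2⌋ × 862 = 609 × 862 mm
Q2: ⌊862/2⌋ × 609 = 431 × 609 mm
Q3: ⌊609/2⌋ × 431 = 304 × 431 mm
Q4: ⌊431/2⌋ × 304 = 215 × 304 mm
Q5: ⌊304/2⌋ × 215 = 152 × 215 mm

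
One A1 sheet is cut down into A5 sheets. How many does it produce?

A1 = 594 × 841 mm; A5 = 148 × 210 mm.
Each halving step doubles the count; 4 steps from A1 to A5.
2^4 = 16.

16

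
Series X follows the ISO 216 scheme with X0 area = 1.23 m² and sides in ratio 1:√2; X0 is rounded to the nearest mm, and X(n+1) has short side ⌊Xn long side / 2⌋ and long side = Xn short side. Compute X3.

Let X0's short side be w mm. w · w√2 = 1.23 m² = 1,230,000 mm², so w ≈ 932.6 mm and w√2 ≈ 1318.9 mm → X0 = 933 × 1319 mm.
X1: ⌊1319/2⌋ × 933 = 659 × 933 mm
X2: ⌊933/2⌋ × 659 = 466 × 659 mm
X3: ⌊659/2⌋ × 466 = 329 × 466 mm

329 × 466 mm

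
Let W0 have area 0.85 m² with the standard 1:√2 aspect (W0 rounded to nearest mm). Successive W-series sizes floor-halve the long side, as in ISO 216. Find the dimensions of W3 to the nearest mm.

Let W0's short side be w mm. w · w√2 = 0.85 m² = 850,000 mm², so w ≈ 775.3 mm and w√2 ≈ 1096.4 mm → W0 = 775 × 1096 mm.
W1: ⌊1096/2⌋ × 775 = 548 × 775 mm
W2: ⌊775/2⌋ × 548 = 387 × 548 mm
W3: ⌊548/2⌋ × 387 = 274 × 387 mm

274 × 387 mm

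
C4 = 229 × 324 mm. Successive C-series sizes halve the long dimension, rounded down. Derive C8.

57 × 81 mm

C5: ⌊324/2⌋ × 229 = 162 × 229 mm
C6: ⌊229/2⌋ × 162 = 114 × 162 mm
C7: ⌊162/2⌋ × 114 = 81 × 114 mm
C8: ⌊114/2⌋ × 81 = 57 × 81 mm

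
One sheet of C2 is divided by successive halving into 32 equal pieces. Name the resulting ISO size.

C7

32 = 2^5, so 5 halving steps.
C2 → C3 → … → C7 after 5 steps.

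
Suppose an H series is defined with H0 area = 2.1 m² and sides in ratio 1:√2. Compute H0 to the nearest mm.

1219 × 1723 mm

Let the short side be w mm. Then w · w√2 = 2.1 m² = 2,100,000 mm².
w² = 2,100,000/√2, so w ≈ 1218.6 mm; long side = w√2 ≈ 1723.3 mm.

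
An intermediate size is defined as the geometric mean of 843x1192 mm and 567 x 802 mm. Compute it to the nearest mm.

691 × 978 mm

Short side: √(843 · 567) = √477981 ≈ 691.4 → 691 mm
Long side: √(1192 · 802) = √955984 ≈ 977.7 → 978 mm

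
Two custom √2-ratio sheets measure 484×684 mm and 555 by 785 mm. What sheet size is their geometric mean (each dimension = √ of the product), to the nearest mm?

518 × 733 mm

Short side: √(484 · 555) = √268620 ≈ 518.3 → 518 mm
Long side: √(684 · 785) = √536940 ≈ 732.8 → 733 mm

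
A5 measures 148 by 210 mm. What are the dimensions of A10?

26 × 37 mm

A6: ⌊210/2⌋ × 148 = 105 × 148 mm
A7: ⌊148/2⌋ × 105 = 74 × 105 mm
A8: ⌊105/2⌋ × 74 = 52 × 74 mm
A9: ⌊74/2⌋ × 52 = 37 × 52 mm
A10: ⌊52/2⌋ × 37 = 26 × 37 mm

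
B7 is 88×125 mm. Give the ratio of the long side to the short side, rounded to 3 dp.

125 / 88 = 1.420
ISO 216 targets √2 ≈ 1.414; the +0.006 deviation is from mm rounding.

1.420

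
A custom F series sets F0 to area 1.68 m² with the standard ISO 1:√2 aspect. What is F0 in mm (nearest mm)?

1090 × 1541 mm

Let the short side be w mm. Then w · w√2 = 1.68 m² = 1,680,000 mm².
w² = 1,680,000/√2, so w ≈ 1089.9 mm; long side = w√2 ≈ 1541.4 mm.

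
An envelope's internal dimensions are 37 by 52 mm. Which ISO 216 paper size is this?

A9 (37 × 52 mm)

Aspect ratio 52/37 ≈ 1.405 — close to the ISO √2 ≈ 1.414.
In the A-series (A0 area = 1 m²): A9 = 37 × 52 mm.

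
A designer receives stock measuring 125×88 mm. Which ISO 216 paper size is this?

Aspect ratio 125/88 ≈ 1.420 — close to the ISO √2 ≈ 1.414.
In the B-series (B0 = 1000 × 1414 mm): B7 = 88 × 125 mm.

B7 (88 × 125 mm)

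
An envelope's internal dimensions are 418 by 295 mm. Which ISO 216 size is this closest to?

A3 (297 × 420 mm)

Aspect ratio 418/295 ≈ 1.417 — close to the ISO √2 ≈ 1.414.
In the A-series (A0 area = 1 m²): A3 = 297 × 420 mm.
Off by 4 mm total — nearest standard size.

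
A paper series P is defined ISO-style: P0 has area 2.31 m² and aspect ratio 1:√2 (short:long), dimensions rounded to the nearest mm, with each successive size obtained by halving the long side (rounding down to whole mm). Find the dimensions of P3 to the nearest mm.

Let P0's short side be w mm. w · w√2 = 2.31 m² = 2,310,000 mm², so w ≈ 1278.1 mm and w√2 ≈ 1807.4 mm → P0 = 1278 × 1807 mm.
P1: ⌊1807/2⌋ × 1278 = 903 × 1278 mm
P2: ⌊1278/2⌋ × 903 = 639 × 903 mm
P3: ⌊903/2⌋ × 639 = 451 × 639 mm

451 × 639 mm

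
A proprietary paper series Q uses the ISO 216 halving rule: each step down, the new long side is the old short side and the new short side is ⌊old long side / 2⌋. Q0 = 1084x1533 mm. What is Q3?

383 × 542 mm

Q1: ⌊1533/2⌋ × 1084 = 766 × 1084 mm
Q2: ⌊1084/2⌋ × 766 = 542 × 766 mm
Q3: ⌊766/2⌋ × 542 = 383 × 542 mm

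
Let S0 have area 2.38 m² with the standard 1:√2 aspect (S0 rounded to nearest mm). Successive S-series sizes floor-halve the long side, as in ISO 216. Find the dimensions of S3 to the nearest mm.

458 × 648 mm

Let S0's short side be w mm. w · w√2 = 2.38 m² = 2,380,000 mm², so w ≈ 1297.3 mm and w√2 ≈ 1834.6 mm → S0 = 1297 × 1835 mm.
S1: ⌊1835/2⌋ × 1297 = 917 × 1297 mm
S2: ⌊1297/2⌋ × 917 = 648 × 917 mm
S3: ⌊917/2⌋ × 648 = 458 × 648 mm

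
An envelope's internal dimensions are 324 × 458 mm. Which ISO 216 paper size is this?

C3 (324 × 458 mm)

Aspect ratio 458/324 ≈ 1.414 — close to the ISO √2 ≈ 1.414.
In the C-series (envelope sizes, between A and B): C3 = 324 × 458 mm.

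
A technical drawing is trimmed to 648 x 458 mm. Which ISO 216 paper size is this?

C2 (458 × 648 mm)

Aspect ratio 648/458 ≈ 1.415 — close to the ISO √2 ≈ 1.414.
In the C-series (envelope sizes, between A and B): C2 = 458 × 648 mm.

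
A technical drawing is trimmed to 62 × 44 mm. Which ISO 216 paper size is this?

Aspect ratio 62/44 ≈ 1.409 — close to the ISO √2 ≈ 1.414.
In the B-series (B0 = 1000 × 1414 mm): B9 = 44 × 62 mm.

B9 (44 × 62 mm)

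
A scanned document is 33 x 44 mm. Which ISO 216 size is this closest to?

Aspect ratio 44/33 ≈ 1.333 (ISO target is √2 ≈ 1.414).
In the B-series (B0 = 1000 × 1414 mm): B10 = 31 × 44 mm.
Off by 2 mm total — nearest standard size.

B10 (31 × 44 mm)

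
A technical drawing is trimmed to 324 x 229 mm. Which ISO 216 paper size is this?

Aspect ratio 324/229 ≈ 1.415 — close to the ISO √2 ≈ 1.414.
In the C-series (envelope sizes, between A and B): C4 = 229 × 324 mm.

C4 (229 × 324 mm)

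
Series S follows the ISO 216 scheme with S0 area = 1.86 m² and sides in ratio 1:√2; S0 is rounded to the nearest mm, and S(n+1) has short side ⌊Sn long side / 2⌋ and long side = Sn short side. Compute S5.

Let S0's short side be w mm. w · w√2 = 1.86 m² = 1,860,000 mm², so w ≈ 1146.8 mm and w√2 ≈ 1621.9 mm → S0 = 1147 × 1622 mm.
S1: ⌊1622/2⌋ × 1147 = 811 × 1147 mm
S2: ⌊1147/2⌋ × 811 = 573 × 811 mm
S3: ⌊811/2⌋ × 573 = 405 × 573 mm
S4: ⌊573/2⌋ × 405 = 286 × 405 mm
S5: ⌊405/2⌋ × 286 = 202 × 286 mm

202 × 286 mm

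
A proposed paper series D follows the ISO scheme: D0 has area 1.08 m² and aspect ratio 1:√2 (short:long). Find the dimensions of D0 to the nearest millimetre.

874 × 1236 mm

Let the short side be w mm. Then w · w√2 = 1.08 m² = 1,080,000 mm².
w² = 1,080,000/√2, so w ≈ 873.9 mm; long side = w√2 ≈ 1235.9 mm.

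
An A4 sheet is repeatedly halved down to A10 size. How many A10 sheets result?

A4 = 210 × 297 mm; A10 = 26 × 37 mm.
Each halving step doubles the count; 6 steps from A4 to A10.
2^6 = 64.

64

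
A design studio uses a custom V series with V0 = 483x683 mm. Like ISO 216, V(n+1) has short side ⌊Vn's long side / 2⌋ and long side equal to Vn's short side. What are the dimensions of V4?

V1: ⌊683/2⌋ × 483 = 341 × 483 mm
V2: ⌊483/2⌋ × 341 = 241 × 341 mm
V3: ⌊341/2⌋ × 241 = 170 × 241 mm
V4: ⌊241/2⌋ × 170 = 120 × 170 mm

120 × 170 mm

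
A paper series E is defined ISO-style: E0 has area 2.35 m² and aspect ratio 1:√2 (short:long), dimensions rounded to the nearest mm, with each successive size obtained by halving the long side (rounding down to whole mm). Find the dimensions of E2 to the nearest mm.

Let E0's short side be w mm. w · w√2 = 2.35 m² = 2,350,000 mm², so w ≈ 1289.1 mm and w√2 ≈ 1823.0 mm → E0 = 1289 × 1823 mm.
E1: ⌊1823/2⌋ × 1289 = 911 × 1289 mm
E2: ⌊1289/2⌋ × 911 = 644 × 911 mm

644 × 911 mm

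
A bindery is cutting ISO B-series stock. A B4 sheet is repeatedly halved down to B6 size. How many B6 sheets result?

Each ISO step halves the sheet: 1 × B4 → 2 × B5 → 4 × B6
From B4 to B6 is 2 halving steps: 2^2 = 4.

4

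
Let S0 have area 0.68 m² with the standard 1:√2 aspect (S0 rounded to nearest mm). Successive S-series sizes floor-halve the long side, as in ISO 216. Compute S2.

346 × 490 mm

Let S0's short side be w mm. w · w√2 = 0.68 m² = 680,000 mm², so w ≈ 693.4 mm and w√2 ≈ 980.6 mm → S0 = 693 × 981 mm.
S1: ⌊981/2⌋ × 693 = 490 × 693 mm
S2: ⌊693/2⌋ × 490 = 346 × 490 mm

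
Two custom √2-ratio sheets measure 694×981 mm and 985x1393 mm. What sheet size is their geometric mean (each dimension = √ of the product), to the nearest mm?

827 × 1169 mm

Short side: √(694 · 985) = √683590 ≈ 826.8 → 827 mm
Long side: √(981 · 1393) = √1366533 ≈ 1169.0 → 1169 mm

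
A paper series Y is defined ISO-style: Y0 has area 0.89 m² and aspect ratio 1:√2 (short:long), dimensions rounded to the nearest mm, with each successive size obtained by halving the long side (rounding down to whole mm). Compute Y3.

280 × 396 mm

Let Y0's short side be w mm. w · w√2 = 0.89 m² = 890,000 mm², so w ≈ 793.3 mm and w√2 ≈ 1121.9 mm → Y0 = 793 × 1122 mm.
Y1: ⌊1122/2⌋ × 793 = 561 × 793 mm
Y2: ⌊793/2⌋ × 561 = 396 × 561 mm
Y3: ⌊561/2⌋ × 396 = 280 × 396 mm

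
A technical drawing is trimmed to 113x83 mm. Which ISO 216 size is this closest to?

Aspect ratio 113/83 ≈ 1.361 (ISO target is √2 ≈ 1.414).
In the C-series (envelope sizes, between A and B): C7 = 81 × 114 mm.
Off by 3 mm total — nearest standard size.

C7 (81 × 114 mm)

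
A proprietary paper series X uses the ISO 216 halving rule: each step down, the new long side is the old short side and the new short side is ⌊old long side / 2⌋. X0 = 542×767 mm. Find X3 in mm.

191 × 271 mm

X1: ⌊767/2⌋ × 542 = 383 × 542 mm
X2: ⌊542/2⌋ × 383 = 271 × 383 mm
X3: ⌊383/2⌋ × 271 = 191 × 271 mm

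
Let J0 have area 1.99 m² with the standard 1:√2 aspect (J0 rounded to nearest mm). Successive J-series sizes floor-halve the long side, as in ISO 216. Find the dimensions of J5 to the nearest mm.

Let J0's short side be w mm. w · w√2 = 1.99 m² = 1,990,000 mm², so w ≈ 1186.2 mm and w√2 ≈ 1677.6 mm → J0 = 1186 × 1678 mm.
J1: ⌊1678/2⌋ × 1186 = 839 × 1186 mm
J2: ⌊1186/2⌋ × 839 = 593 × 839 mm
J3: ⌊839/2⌋ × 593 = 419 × 593 mm
J4: ⌊593/2⌋ × 419 = 296 × 419 mm
J5: ⌊419/2⌋ × 296 = 209 × 296 mm

209 × 296 mm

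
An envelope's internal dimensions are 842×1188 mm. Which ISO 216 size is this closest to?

A0 (841 × 1189 mm)

Aspect ratio 1188/842 ≈ 1.411 — close to the ISO √2 ≈ 1.414.
In the A-series (A0 area = 1 m²): A0 = 841 × 1189 mm.
Off by 2 mm total — nearest standard size.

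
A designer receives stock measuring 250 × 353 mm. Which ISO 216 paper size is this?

Aspect ratio 353/250 ≈ 1.412 — close to the ISO √2 ≈ 1.414.
In the B-series (B0 = 1000 × 1414 mm): B4 = 250 × 353 mm.

B4 (250 × 353 mm)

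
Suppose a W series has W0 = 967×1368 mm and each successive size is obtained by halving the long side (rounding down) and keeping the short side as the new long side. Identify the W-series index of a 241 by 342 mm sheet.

W0: 967 × 1368 mm
W1: 684 × 967 mm
W2: 483 × 684 mm
W3: 342 × 483 mm
W4: 241 × 342 mm
W5: 171 × 241 mm
→ matches W4.

W4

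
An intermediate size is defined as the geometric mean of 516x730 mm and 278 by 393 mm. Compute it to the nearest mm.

Short side: √(516 · 278) = √143448 ≈ 378.7 → 379 mm
Long side: √(730 · 393) = √286890 ≈ 535.6 → 536 mm

379 × 536 mm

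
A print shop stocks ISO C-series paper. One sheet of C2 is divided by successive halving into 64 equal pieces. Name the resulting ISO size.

64 = 2^6, so 6 halving steps.
C2 → C3 → … → C8 after 6 steps.

C8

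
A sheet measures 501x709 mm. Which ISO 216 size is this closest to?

B2 (500 × 707 mm)

Aspect ratio 709/501 ≈ 1.415 — close to the ISO √2 ≈ 1.414.
In the B-series (B0 = 1000 × 1414 mm): B2 = 500 × 707 mm.
Off by 3 mm total — nearest standard size.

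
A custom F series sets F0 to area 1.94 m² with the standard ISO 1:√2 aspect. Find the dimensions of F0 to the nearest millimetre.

1171 × 1656 mm

Let the short side be w mm. Then w · w√2 = 1.94 m² = 1,940,000 mm².
w² = 1,940,000/√2, so w ≈ 1171.2 mm; long side = w√2 ≈ 1656.4 mm.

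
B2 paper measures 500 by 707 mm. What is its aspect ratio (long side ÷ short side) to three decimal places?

707 / 500 = 1.414
Matches √2 ≈ 1.414 — the ISO 216 defining ratio.

1.414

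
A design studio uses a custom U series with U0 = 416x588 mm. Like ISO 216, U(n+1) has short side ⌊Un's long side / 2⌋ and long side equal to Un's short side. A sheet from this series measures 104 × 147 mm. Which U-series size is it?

U0: 416 × 588 mm
U1: 294 × 416 mm
U2: 208 × 294 mm
U3: 147 × 208 mm
U4: 104 × 147 mm
U5: 73 × 104 mm
→ matches U4.

U4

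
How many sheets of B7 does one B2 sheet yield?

Each ISO step halves the sheet: 1 × B2 → 2 × B3 → 4 × B4 → 8 × B5 → …
From B2 to B7 is 5 halving steps: 2^5 = 32.

32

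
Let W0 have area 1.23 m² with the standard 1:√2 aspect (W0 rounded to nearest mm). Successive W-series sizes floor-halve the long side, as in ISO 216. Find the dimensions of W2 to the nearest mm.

Let W0's short side be w mm. w · w√2 = 1.23 m² = 1,230,000 mm², so w ≈ 932.6 mm and w√2 ≈ 1318.9 mm → W0 = 933 × 1319 mm.
W1: ⌊1319/2⌋ × 933 = 659 × 933 mm
W2: ⌊933/2⌋ × 659 = 466 × 659 mm

466 × 659 mm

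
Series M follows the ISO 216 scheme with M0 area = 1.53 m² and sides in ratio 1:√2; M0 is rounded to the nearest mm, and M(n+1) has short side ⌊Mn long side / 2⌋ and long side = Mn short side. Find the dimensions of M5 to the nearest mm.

Let M0's short side be w mm. w · w√2 = 1.53 m² = 1,530,000 mm², so w ≈ 1040.1 mm and w√2 ≈ 1471.0 mm → M0 = 1040 × 1471 mm.
M1: ⌊1471/2⌋ × 1040 = 735 × 1040 mm
M2: ⌊1040/2⌋ × 735 = 520 × 735 mm
M3: ⌊735/2⌋ × 520 = 367 × 520 mm
M4: ⌊520/2⌋ × 367 = 260 × 367 mm
M5: ⌊367/2⌋ × 260 = 183 × 260 mm

183 × 260 mm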